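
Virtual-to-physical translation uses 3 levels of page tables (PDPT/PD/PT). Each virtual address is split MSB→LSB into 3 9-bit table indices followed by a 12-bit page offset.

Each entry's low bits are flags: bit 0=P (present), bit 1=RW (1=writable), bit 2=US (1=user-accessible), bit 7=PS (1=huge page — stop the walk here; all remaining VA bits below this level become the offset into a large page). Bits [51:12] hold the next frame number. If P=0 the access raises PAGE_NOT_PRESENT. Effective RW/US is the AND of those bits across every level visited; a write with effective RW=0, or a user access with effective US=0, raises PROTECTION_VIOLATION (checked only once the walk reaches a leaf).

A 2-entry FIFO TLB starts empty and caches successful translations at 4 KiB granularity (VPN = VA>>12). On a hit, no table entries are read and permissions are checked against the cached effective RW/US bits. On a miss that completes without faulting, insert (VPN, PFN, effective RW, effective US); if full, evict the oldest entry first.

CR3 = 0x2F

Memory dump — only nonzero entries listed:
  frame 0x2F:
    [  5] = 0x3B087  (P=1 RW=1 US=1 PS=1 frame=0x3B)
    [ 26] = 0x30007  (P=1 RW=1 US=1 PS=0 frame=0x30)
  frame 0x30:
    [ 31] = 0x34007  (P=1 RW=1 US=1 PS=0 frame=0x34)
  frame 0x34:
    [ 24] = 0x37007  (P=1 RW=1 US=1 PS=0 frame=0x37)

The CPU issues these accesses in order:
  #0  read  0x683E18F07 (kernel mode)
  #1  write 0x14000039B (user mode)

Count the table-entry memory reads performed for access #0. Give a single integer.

Trace:
#0 VA=0x683E18F07 (r,kernel):
  [0] read 0x2F idx=26: raw=0x30007 flags P=1 W=1 U=1 S=0
  [1] read 0x30 idx=31: raw=0x34007 flags P=1 W=1 U=1 S=0
  [2] read 0x34 idx=24: raw=0x37007 flags P=1 W=1 U=1 S=0
  → PA=0x37F07  (3 entries read)
#1 VA=0x14000039B (w,user):
  [0] read 0x2F idx=5: raw=0x3B087 flags P=1 W=1 U=1 S=1
  → PA=0x3B39B (huge @L0)  (1 entries read)

Entries read for #0: 3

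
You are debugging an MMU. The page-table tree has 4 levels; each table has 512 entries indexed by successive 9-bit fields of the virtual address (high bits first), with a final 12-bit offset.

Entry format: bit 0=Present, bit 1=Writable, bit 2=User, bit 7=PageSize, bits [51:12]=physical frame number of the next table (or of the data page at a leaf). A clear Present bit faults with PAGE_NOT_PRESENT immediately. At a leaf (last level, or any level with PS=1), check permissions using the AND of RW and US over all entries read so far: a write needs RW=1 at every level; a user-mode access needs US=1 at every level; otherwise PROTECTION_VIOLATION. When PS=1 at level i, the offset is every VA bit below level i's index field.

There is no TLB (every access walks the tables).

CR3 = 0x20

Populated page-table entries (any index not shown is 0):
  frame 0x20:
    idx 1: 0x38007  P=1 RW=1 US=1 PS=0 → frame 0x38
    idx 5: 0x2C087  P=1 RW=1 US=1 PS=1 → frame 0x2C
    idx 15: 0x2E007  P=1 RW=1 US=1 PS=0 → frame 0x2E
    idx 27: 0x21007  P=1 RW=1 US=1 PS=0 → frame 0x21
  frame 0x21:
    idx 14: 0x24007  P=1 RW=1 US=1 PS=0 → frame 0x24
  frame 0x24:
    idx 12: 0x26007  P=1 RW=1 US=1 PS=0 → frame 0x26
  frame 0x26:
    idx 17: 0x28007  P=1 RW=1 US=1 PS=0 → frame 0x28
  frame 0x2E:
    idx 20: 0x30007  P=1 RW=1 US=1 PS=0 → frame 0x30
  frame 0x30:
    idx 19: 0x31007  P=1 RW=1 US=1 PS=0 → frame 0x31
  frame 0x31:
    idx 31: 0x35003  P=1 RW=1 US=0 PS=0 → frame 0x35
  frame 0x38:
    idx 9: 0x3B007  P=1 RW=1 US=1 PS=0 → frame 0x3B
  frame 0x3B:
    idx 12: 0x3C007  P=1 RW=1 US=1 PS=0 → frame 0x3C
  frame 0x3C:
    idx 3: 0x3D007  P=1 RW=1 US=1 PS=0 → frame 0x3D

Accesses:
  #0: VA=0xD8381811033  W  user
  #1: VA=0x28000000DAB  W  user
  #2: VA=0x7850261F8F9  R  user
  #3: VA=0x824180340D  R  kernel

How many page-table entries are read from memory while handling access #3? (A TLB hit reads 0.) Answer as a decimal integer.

Trace:
#0 VA=0xD8381811033 (w,user):
  lvl0: tbl 0x20, slot 27 ⇒ 0x21007 (P1/RW1/US1/PS0)
  lvl1: tbl 0x21, slot 14 ⇒ 0x24007 (P1/RW1/US1/PS0)
  lvl2: tbl 0x24, slot 12 ⇒ 0x26007 (P1/RW1/US1/PS0)
  lvl3: tbl 0x26, slot 17 ⇒ 0x28007 (P1/RW1/US1/PS0)
  ⇒ phys 0x28033  [4 reads]
#1 VA=0x28000000DAB (w,user):
  lvl0: tbl 0x20, slot 5 ⇒ 0x2C087 (P1/RW1/US1/PS1)
  ⇒ phys 0x2CDAB (huge @L0)  [1 reads]
#2 VA=0x7850261F8F9 (r,user):
  lvl0: tbl 0x20, slot 15 ⇒ 0x2E007 (P1/RW1/US1/PS0)
  lvl1: tbl 0x2E, slot 20 ⇒ 0x30007 (P1/RW1/US1/PS0)
  lvl2: tbl 0x30, slot 19 ⇒ 0x31007 (P1/RW1/US1/PS0)
  lvl3: tbl 0x31, slot 31 ⇒ 0x35003 (P1/RW1/US0/PS0)
  ⇒ fault: PROTECTION_VIOLATION  — 4 lookups
#3 VA=0x824180340D (r,kernel):
  lvl0: tbl 0x20, slot 1 ⇒ 0x38007 (P1/RW1/US1/PS0)
  lvl1: tbl 0x38, slot 9 ⇒ 0x3B007 (P1/RW1/US1/PS0)
  lvl2: tbl 0x3B, slot 12 ⇒ 0x3C007 (P1/RW1/US1/PS0)
  lvl3: tbl 0x3C, slot 3 ⇒ 0x3D007 (P1/RW1/US1/PS0)
  ⇒ phys 0x3D40D  [4 reads]

Entries read for #3: 4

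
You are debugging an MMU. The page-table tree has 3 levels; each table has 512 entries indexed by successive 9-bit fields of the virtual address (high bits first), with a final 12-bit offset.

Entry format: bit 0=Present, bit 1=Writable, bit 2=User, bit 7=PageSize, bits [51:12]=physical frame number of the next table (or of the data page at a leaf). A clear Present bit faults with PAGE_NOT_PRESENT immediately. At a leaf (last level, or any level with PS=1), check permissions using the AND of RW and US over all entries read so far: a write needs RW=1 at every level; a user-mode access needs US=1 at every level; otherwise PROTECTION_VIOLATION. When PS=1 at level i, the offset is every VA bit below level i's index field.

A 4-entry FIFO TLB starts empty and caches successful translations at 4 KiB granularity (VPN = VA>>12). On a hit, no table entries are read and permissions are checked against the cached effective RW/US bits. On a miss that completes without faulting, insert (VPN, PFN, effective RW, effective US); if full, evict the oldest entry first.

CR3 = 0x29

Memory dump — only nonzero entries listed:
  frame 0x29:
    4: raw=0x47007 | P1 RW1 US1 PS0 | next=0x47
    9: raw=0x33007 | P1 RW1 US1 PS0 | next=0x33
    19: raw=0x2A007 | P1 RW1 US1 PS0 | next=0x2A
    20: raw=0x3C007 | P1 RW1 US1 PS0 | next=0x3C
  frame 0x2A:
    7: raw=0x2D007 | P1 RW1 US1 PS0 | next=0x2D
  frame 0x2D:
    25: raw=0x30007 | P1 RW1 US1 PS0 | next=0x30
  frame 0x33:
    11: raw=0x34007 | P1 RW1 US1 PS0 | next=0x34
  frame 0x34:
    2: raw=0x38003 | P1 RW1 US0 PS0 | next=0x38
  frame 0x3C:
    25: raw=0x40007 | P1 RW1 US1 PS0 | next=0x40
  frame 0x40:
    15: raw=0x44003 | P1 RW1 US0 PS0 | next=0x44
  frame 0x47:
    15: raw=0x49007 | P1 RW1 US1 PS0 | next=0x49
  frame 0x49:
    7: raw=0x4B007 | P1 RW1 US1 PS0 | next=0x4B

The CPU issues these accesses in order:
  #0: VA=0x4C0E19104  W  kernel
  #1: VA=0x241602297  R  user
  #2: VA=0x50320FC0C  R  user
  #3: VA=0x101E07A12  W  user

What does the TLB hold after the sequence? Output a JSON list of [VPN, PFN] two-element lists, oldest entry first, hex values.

Walk each access:
#0 VA=0x4C0E19104 (w,kernel):
  L0: frame=0x29 idx=19 entry=0x2A007 [P=1 RW=1 US=1 PS=0]
  L1: frame=0x2A idx=7 entry=0x2D007 [P=1 RW=1 US=1 PS=0]
  L2: frame=0x2D idx=25 entry=0x30007 [P=1 RW=1 US=1 PS=0]
  ⇒ phys 0x30104  [3 reads]
#1 VA=0x241602297 (r,user):
  L0: frame=0x29 idx=9 entry=0x33007 [P=1 RW=1 US=1 PS=0]
  L1: frame=0x33 idx=11 entry=0x34007 [P=1 RW=1 US=1 PS=0]
  L2: frame=0x34 idx=2 entry=0x38003 [P=1 RW=1 US=0 PS=0]
  → PROTECTION_VIOLATION  (3 entries read)
#2 VA=0x50320FC0C (r,user):
  L0: frame=0x29 idx=20 entry=0x3C007 [P=1 RW=1 US=1 PS=0]
  L1: frame=0x3C idx=25 entry=0x40007 [P=1 RW=1 US=1 PS=0]
  L2: frame=0x40 idx=15 entry=0x44003 [P=1 RW=1 US=0 PS=0]
  → PROTECTION_VIOLATION  (3 entries read)
#3 VA=0x101E07A12 (w,user):
  L0: frame=0x29 idx=4 entry=0x47007 [P=1 RW=1 US=1 PS=0]
  L1: frame=0x47 idx=15 entry=0x49007 [P=1 RW=1 US=1 PS=0]
  L2: frame=0x49 idx=7 entry=0x4B007 [P=1 RW=1 US=1 PS=0]
  ⇒ phys 0x4BA12  [3 reads]

TLB: [["0x4C0E19", "0x30"], ["0x101E07", "0x4B"]]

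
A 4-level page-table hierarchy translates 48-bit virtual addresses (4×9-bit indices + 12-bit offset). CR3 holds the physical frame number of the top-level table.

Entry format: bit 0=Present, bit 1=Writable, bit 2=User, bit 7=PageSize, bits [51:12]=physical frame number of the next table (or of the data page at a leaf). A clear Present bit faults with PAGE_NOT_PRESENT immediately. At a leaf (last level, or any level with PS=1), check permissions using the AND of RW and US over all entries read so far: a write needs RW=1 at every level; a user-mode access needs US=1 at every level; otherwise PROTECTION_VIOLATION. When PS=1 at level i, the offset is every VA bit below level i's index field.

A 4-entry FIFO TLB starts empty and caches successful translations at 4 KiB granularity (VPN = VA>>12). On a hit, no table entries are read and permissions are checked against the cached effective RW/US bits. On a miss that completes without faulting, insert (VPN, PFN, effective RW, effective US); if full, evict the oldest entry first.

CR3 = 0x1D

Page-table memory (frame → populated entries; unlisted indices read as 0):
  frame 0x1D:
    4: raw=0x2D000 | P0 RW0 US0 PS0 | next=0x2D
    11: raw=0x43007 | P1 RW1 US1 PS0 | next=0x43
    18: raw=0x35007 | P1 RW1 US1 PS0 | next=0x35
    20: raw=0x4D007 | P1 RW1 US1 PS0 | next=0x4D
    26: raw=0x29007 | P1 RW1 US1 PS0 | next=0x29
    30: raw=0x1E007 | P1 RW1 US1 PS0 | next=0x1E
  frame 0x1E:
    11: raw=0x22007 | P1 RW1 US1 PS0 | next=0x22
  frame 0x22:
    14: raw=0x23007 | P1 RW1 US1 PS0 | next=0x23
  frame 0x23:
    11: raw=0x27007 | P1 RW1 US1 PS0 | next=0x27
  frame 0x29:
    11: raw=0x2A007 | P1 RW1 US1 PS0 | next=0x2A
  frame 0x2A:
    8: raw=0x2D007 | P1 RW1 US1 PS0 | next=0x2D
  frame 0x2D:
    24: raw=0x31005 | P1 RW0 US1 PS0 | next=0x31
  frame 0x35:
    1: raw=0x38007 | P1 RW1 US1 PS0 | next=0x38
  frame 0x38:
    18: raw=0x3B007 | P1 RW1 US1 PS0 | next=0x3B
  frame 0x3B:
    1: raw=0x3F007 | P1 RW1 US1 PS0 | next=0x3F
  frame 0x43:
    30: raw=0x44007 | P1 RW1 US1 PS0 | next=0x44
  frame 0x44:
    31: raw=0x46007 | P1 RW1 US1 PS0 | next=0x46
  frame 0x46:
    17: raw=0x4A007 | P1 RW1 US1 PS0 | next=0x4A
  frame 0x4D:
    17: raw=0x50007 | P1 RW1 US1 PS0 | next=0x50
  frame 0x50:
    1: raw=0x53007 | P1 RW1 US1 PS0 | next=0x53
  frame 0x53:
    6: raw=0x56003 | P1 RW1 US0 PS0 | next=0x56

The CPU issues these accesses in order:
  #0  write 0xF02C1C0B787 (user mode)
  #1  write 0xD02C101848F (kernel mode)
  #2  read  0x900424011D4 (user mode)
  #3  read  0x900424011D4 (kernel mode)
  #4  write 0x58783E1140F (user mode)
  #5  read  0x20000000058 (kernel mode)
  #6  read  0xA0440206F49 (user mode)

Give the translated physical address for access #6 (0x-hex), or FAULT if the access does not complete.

Per-access translation:
#0 VA=0xF02C1C0B787 (w,user):
  L0 @0x1D[30] → 0x1E007  P=1,RW=1,US=1,PS=0
  L1 @0x1E[11] → 0x22007  P=1,RW=1,US=1,PS=0
  L2 @0x22[14] → 0x23007  P=1,RW=1,US=1,PS=0
  L3 @0x23[11] → 0x27007  P=1,RW=1,US=1,PS=0
  → PA=0x27787  (4 entries read)
#1 VA=0xD02C101848F (w,kernel):
  L0 @0x1D[26] → 0x29007  P=1,RW=1,US=1,PS=0
  L1 @0x29[11] → 0x2A007  P=1,RW=1,US=1,PS=0
  L2 @0x2A[8] → 0x2D007  P=1,RW=1,US=1,PS=0
  L3 @0x2D[24] → 0x31005  P=1,RW=0,US=1,PS=0
  ⇒ fault: PROTECTION_VIOLATION  — 4 lookups
#2 VA=0x900424011D4 (r,user):
  L0 @0x1D[18] → 0x35007  P=1,RW=1,US=1,PS=0
  L1 @0x35[1] → 0x38007  P=1,RW=1,US=1,PS=0
  L2 @0x38[18] → 0x3B007  P=1,RW=1,US=1,PS=0
  L3 @0x3B[1] → 0x3F007  P=1,RW=1,US=1,PS=0
  → PA=0x3F1D4  (4 entries read)
#3 VA=0x900424011D4 (r,kernel):
  TLB hit vpn=0x90042401 → PA=0x3F1D4
#4 VA=0x58783E1140F (w,user):
  L0 @0x1D[11] → 0x43007  P=1,RW=1,US=1,PS=0
  L1 @0x43[30] → 0x44007  P=1,RW=1,US=1,PS=0
  L2 @0x44[31] → 0x46007  P=1,RW=1,US=1,PS=0
  L3 @0x46[17] → 0x4A007  P=1,RW=1,US=1,PS=0
  → PA=0x4A40F  (4 entries read)
#5 VA=0x20000000058 (r,kernel):
  L0 @0x1D[4] → 0x2D000  P=0,RW=0,US=0,PS=0
  ⇒ fault: PAGE_NOT_PRESENT  — 1 lookups
#6 VA=0xA0440206F49 (r,user):
  L0 @0x1D[20] → 0x4D007  P=1,RW=1,US=1,PS=0
  L1 @0x4D[17] → 0x50007  P=1,RW=1,US=1,PS=0
  L2 @0x50[1] → 0x53007  P=1,RW=1,US=1,PS=0
  L3 @0x53[6] → 0x56003  P=1,RW=1,US=0,PS=0
  ⇒ fault: PROTECTION_VIOLATION  — 4 lookups

Access #6 PA: FAULT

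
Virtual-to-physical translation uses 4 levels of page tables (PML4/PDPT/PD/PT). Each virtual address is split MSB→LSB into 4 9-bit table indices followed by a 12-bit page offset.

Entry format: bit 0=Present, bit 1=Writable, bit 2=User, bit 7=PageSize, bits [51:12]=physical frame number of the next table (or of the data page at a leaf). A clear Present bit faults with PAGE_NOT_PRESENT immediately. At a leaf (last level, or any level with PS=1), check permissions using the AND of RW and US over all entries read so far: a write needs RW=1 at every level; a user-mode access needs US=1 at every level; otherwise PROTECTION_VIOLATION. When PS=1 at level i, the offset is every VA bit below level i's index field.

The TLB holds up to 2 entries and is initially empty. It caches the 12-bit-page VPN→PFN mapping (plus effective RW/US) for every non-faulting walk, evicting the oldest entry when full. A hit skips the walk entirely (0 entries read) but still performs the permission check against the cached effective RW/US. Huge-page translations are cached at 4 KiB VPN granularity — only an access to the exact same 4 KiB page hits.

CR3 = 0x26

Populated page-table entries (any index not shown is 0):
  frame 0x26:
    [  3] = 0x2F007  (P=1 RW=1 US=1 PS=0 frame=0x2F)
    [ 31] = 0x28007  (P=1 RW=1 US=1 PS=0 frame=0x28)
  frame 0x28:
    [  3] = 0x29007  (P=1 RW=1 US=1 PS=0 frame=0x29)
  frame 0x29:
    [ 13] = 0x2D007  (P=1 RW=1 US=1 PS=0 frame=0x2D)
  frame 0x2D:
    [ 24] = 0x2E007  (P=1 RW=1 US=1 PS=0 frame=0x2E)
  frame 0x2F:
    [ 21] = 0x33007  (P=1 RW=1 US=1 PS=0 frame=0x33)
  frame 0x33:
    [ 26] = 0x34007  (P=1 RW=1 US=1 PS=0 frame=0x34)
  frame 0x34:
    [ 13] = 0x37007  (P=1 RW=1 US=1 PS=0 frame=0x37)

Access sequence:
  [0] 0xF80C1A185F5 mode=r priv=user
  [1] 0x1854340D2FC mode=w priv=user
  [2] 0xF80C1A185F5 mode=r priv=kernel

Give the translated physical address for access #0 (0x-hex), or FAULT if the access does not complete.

Trace:
#0 VA=0xF80C1A185F5 (r,user):
  lvl0: tbl 0x26, slot 31 ⇒ 0x28007 (P1/RW1/US1/PS0)
  lvl1: tbl 0x28, slot 3 ⇒ 0x29007 (P1/RW1/US1/PS0)
  lvl2: tbl 0x29, slot 13 ⇒ 0x2D007 (P1/RW1/US1/PS0)
  lvl3: tbl 0x2D, slot 24 ⇒ 0x2E007 (P1/RW1/US1/PS0)
  → PA=0x2E5F5  (4 entries read)
#1 VA=0x1854340D2FC (w,user):
  lvl0: tbl 0x26, slot 3 ⇒ 0x2F007 (P1/RW1/US1/PS0)
  lvl1: tbl 0x2F, slot 21 ⇒ 0x33007 (P1/RW1/US1/PS0)
  lvl2: tbl 0x33, slot 26 ⇒ 0x34007 (P1/RW1/US1/PS0)
  lvl3: tbl 0x34, slot 13 ⇒ 0x37007 (P1/RW1/US1/PS0)
  → PA=0x372FC  (4 entries read)
#2 VA=0xF80C1A185F5 (r,kernel):
  TLB hit vpn=0xF80C1A18 → PA=0x2E5F5

Access #0 PA: 0x2E5F5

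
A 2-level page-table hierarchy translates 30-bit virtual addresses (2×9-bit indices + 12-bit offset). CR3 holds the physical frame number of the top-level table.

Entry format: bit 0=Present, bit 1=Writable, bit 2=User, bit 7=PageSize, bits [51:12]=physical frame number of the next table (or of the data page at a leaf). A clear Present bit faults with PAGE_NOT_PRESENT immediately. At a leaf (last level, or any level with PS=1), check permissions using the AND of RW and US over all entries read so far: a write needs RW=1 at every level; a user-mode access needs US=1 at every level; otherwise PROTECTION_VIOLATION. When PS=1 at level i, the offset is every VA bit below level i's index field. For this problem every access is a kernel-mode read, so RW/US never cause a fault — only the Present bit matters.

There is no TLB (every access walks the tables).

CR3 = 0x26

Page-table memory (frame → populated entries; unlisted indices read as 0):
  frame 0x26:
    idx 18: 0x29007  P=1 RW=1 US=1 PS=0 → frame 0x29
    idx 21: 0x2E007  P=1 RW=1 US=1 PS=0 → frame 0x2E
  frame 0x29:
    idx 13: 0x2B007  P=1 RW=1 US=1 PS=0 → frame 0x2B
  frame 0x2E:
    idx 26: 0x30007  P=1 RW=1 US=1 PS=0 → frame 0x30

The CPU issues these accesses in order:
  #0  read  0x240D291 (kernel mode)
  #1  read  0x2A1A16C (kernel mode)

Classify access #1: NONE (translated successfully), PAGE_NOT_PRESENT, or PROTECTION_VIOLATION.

Trace:
#0 VA=0x240D291 (r,kernel):
  lvl0: tbl 0x26, slot 18 ⇒ 0x29007 (P1/RW1/US1/PS0)
  lvl1: tbl 0x29, slot 13 ⇒ 0x2B007 (P1/RW1/US1/PS0)
  → PA=0x2B291  (2 entries read)
#1 VA=0x2A1A16C (r,kernel):
  lvl0: tbl 0x26, slot 21 ⇒ 0x2E007 (P1/RW1/US1/PS0)
  lvl1: tbl 0x2E, slot 26 ⇒ 0x30007 (P1/RW1/US1/PS0)
  → PA=0x3016C  (2 entries read)

Access #1 fault: NONE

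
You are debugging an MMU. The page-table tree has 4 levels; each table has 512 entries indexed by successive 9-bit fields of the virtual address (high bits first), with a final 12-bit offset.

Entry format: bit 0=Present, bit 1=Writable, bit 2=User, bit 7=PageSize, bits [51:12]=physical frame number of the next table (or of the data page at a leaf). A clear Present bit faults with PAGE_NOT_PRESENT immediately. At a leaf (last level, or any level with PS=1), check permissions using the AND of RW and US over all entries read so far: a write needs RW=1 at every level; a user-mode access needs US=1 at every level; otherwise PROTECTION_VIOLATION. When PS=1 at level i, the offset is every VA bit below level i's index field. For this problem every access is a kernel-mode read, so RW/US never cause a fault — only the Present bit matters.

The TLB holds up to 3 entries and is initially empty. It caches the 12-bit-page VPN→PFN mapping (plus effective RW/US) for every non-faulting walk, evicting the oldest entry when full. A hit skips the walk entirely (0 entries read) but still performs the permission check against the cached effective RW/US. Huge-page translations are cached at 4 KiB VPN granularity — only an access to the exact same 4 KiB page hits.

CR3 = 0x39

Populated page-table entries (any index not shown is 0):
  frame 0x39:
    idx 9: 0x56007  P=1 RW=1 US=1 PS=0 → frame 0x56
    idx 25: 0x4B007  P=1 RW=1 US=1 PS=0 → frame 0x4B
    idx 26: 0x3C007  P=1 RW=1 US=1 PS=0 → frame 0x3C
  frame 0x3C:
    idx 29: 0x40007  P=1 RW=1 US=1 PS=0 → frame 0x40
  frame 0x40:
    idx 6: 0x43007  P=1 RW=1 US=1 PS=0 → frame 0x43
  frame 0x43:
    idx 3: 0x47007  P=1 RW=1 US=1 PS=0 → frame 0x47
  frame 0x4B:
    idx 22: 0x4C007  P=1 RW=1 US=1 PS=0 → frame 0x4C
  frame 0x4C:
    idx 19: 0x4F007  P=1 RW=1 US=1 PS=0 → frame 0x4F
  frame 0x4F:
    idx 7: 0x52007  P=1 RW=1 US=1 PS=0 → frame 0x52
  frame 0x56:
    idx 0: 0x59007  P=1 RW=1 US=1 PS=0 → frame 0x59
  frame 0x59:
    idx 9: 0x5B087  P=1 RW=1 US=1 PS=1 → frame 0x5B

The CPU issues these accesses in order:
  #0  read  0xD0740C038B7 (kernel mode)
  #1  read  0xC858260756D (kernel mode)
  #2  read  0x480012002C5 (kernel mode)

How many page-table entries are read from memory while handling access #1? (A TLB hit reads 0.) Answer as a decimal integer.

Walk each access:
#0 VA=0xD0740C038B7 (r,kernel):
  lvl0: tbl 0x39, slot 26 ⇒ 0x3C007 (P1/RW1/US1/PS0)
  lvl1: tbl 0x3C, slot 29 ⇒ 0x40007 (P1/RW1/US1/PS0)
  lvl2: tbl 0x40, slot 6 ⇒ 0x43007 (P1/RW1/US1/PS0)
  lvl3: tbl 0x43, slot 3 ⇒ 0x47007 (P1/RW1/US1/PS0)
  ✓ 0x478B7  — 4 lookups
#1 VA=0xC858260756D (r,kernel):
  lvl0: tbl 0x39, slot 25 ⇒ 0x4B007 (P1/RW1/US1/PS0)
  lvl1: tbl 0x4B, slot 22 ⇒ 0x4C007 (P1/RW1/US1/PS0)
  lvl2: tbl 0x4C, slot 19 ⇒ 0x4F007 (P1/RW1/US1/PS0)
  lvl3: tbl 0x4F, slot 7 ⇒ 0x52007 (P1/RW1/US1/PS0)
  ✓ 0x5256D  — 4 lookups
#2 VA=0x480012002C5 (r,kernel):
  lvl0: tbl 0x39, slot 9 ⇒ 0x56007 (P1/RW1/US1/PS0)
  lvl1: tbl 0x56, slot 0 ⇒ 0x59007 (P1/RW1/US1/PS0)
  lvl2: tbl 0x59, slot 9 ⇒ 0x5B087 (P1/RW1/US1/PS1)
  ✓ 0x5B2C5 (huge @L2)  — 3 lookups

Entries read for #1: 4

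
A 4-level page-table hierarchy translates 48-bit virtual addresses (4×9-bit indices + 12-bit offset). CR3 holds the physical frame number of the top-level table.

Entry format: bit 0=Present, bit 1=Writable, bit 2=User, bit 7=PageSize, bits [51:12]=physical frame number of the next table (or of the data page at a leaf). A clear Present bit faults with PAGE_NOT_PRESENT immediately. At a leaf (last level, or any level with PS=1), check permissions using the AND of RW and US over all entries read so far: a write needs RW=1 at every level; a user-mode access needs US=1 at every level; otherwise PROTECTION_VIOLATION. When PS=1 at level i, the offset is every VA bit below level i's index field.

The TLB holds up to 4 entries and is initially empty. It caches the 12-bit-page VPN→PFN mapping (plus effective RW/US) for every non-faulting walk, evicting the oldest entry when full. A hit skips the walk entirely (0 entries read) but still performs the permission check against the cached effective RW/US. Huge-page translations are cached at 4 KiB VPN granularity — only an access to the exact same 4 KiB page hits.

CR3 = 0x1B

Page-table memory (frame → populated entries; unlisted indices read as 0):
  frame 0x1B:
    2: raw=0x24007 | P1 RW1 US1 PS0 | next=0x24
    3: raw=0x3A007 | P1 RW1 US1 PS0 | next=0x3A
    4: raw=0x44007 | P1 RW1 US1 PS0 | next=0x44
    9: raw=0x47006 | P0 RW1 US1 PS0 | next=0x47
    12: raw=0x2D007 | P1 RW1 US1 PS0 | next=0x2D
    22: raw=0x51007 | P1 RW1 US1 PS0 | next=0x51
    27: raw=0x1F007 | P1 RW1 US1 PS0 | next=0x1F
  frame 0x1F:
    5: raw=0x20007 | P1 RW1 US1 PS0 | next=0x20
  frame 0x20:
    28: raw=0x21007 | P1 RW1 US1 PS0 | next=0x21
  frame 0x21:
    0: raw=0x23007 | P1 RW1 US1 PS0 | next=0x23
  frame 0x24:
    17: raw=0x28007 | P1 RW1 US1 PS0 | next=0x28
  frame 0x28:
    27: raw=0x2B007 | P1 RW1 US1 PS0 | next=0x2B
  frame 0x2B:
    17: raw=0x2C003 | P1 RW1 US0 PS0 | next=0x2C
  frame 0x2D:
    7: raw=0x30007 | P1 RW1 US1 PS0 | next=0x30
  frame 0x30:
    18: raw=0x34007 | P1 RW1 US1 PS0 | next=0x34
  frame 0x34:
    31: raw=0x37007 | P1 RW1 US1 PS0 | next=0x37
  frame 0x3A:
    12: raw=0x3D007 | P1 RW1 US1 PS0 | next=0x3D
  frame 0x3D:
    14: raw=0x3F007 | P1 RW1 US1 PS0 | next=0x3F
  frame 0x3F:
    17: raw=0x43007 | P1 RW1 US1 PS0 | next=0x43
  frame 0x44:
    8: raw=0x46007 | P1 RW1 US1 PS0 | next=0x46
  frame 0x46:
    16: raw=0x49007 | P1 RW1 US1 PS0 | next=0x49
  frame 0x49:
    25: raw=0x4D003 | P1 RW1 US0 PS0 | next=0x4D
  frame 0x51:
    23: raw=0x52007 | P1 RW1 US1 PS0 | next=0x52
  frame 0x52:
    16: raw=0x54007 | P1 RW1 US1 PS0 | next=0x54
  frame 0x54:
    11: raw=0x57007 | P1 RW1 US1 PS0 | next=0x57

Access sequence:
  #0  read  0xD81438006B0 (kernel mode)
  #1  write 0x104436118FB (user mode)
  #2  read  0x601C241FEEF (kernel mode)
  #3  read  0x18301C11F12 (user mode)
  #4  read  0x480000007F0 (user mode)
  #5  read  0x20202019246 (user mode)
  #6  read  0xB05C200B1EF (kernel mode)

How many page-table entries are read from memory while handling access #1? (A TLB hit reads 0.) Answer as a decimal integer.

Walk each access:
#0 VA=0xD81438006B0 (r,kernel):
  L0 @0x1B[27] → 0x1F007  P=1,RW=1,US=1,PS=0
  L1 @0x1F[5] → 0x20007  P=1,RW=1,US=1,PS=0
  L2 @0x20[28] → 0x21007  P=1,RW=1,US=1,PS=0
  L3 @0x21[0] → 0x23007  P=1,RW=1,US=1,PS=0
  ⇒ phys 0x236B0  [4 reads]
#1 VA=0x104436118FB (w,user):
  L0 @0x1B[2] → 0x24007  P=1,RW=1,US=1,PS=0
  L1 @0x24[17] → 0x28007  P=1,RW=1,US=1,PS=0
  L2 @0x28[27] → 0x2B007  P=1,RW=1,US=1,PS=0
  L3 @0x2B[17] → 0x2C003  P=1,RW=1,US=0,PS=0
  → PROTECTION_VIOLATION  (4 entries read)
#2 VA=0x601C241FEEF (r,kernel):
  L0 @0x1B[12] → 0x2D007  P=1,RW=1,US=1,PS=0
  L1 @0x2D[7] → 0x30007  P=1,RW=1,US=1,PS=0
  L2 @0x30[18] → 0x34007  P=1,RW=1,US=1,PS=0
  L3 @0x34[31] → 0x37007  P=1,RW=1,US=1,PS=0
  ⇒ phys 0x37EEF  [4 reads]
#3 VA=0x18301C11F12 (r,user):
  L0 @0x1B[3] → 0x3A007  P=1,RW=1,US=1,PS=0
  L1 @0x3A[12] → 0x3D007  P=1,RW=1,US=1,PS=0
  L2 @0x3D[14] → 0x3F007  P=1,RW=1,US=1,PS=0
  L3 @0x3F[17] → 0x43007  P=1,RW=1,US=1,PS=0
  ⇒ phys 0x43F12  [4 reads]
#4 VA=0x480000007F0 (r,user):
  L0 @0x1B[9] → 0x47006  P=0,RW=1,US=1,PS=0
  → PAGE_NOT_PRESENT  (1 entries read)
#5 VA=0x20202019246 (r,user):
  L0 @0x1B[4] → 0x44007  P=1,RW=1,US=1,PS=0
  L1 @0x44[8] → 0x46007  P=1,RW=1,US=1,PS=0
  L2 @0x46[16] → 0x49007  P=1,RW=1,US=1,PS=0
  L3 @0x49[25] → 0x4D003  P=1,RW=1,US=0,PS=0
  → PROTECTION_VIOLATION  (4 entries read)
#6 VA=0xB05C200B1EF (r,kernel):
  L0 @0x1B[22] → 0x51007  P=1,RW=1,US=1,PS=0
  L1 @0x51[23] → 0x52007  P=1,RW=1,US=1,PS=0
  L2 @0x52[16] → 0x54007  P=1,RW=1,US=1,PS=0
  L3 @0x54[11] → 0x57007  P=1,RW=1,US=1,PS=0
  ⇒ phys 0x571EF  [4 reads]

Entries read for #1: 4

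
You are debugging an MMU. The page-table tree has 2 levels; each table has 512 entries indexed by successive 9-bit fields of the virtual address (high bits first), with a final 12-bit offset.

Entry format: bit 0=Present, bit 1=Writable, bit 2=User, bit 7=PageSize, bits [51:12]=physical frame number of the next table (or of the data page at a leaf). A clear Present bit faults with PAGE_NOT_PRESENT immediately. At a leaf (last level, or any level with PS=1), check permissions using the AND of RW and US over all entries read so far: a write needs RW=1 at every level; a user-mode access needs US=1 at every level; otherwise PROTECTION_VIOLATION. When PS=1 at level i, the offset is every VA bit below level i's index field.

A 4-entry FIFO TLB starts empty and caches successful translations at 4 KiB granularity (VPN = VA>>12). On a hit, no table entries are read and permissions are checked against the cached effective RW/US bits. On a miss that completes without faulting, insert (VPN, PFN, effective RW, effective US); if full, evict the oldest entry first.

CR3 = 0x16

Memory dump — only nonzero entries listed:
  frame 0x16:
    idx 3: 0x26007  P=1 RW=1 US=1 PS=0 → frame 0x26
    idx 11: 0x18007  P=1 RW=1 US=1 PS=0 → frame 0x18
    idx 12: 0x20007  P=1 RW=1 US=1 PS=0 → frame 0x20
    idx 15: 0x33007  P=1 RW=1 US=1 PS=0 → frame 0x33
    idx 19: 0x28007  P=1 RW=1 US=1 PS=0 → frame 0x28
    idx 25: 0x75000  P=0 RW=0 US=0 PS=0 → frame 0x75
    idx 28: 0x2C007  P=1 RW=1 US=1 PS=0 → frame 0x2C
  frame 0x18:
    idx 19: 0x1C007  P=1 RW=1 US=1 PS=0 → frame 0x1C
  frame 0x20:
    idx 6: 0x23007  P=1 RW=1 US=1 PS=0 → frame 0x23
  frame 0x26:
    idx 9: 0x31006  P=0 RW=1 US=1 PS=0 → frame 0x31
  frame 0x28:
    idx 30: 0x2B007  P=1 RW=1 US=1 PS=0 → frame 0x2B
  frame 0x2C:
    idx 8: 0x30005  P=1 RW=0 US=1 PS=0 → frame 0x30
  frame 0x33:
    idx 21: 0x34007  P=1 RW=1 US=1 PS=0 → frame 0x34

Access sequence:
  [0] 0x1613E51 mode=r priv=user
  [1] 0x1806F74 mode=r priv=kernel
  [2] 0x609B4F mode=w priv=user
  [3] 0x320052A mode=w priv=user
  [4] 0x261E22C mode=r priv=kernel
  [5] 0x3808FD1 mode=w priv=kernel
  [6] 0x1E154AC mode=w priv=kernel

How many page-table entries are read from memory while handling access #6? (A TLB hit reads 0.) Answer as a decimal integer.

Per-access translation:
#0 VA=0x1613E51 (r,user):
  L0: frame=0x16 idx=11 entry=0x18007 [P=1 RW=1 US=1 PS=0]
  L1: frame=0x18 idx=19 entry=0x1C007 [P=1 RW=1 US=1 PS=0]
  ✓ 0x1CE51  — 2 lookups
#1 VA=0x1806F74 (r,kernel):
  L0: frame=0x16 idx=12 entry=0x20007 [P=1 RW=1 US=1 PS=0]
  L1: frame=0x20 idx=6 entry=0x23007 [P=1 RW=1 US=1 PS=0]
  ✓ 0x23F74  — 2 lookups
#2 VA=0x609B4F (w,user):
  L0: frame=0x16 idx=3 entry=0x26007 [P=1 RW=1 US=1 PS=0]
  L1: frame=0x26 idx=9 entry=0x31006 [P=0 RW=1 US=1 PS=0]
  ✗ PAGE_NOT_PRESENT  [2 reads]
#3 VA=0x320052A (w,user):
  L0: frame=0x16 idx=25 entry=0x75000 [P=0 RW=0 US=0 PS=0]
  ✗ PAGE_NOT_PRESENT  [1 reads]
#4 VA=0x261E22C (r,kernel):
  L0: frame=0x16 idx=19 entry=0x28007 [P=1 RW=1 US=1 PS=0]
  L1: frame=0x28 idx=30 entry=0x2B007 [P=1 RW=1 US=1 PS=0]
  ✓ 0x2B22C  — 2 lookups
#5 VA=0x3808FD1 (w,kernel):
  L0: frame=0x16 idx=28 entry=0x2C007 [P=1 RW=1 US=1 PS=0]
  L1: frame=0x2C idx=8 entry=0x30005 [P=1 RW=0 US=1 PS=0]
  ✗ PROTECTION_VIOLATION  [2 reads]
#6 VA=0x1E154AC (w,kernel):
  L0: frame=0x16 idx=15 entry=0x33007 [P=1 RW=1 US=1 PS=0]
  L1: frame=0x33 idx=21 entry=0x34007 [P=1 RW=1 US=1 PS=0]
  ✓ 0x344AC  — 2 lookups

Entries read for #6: 2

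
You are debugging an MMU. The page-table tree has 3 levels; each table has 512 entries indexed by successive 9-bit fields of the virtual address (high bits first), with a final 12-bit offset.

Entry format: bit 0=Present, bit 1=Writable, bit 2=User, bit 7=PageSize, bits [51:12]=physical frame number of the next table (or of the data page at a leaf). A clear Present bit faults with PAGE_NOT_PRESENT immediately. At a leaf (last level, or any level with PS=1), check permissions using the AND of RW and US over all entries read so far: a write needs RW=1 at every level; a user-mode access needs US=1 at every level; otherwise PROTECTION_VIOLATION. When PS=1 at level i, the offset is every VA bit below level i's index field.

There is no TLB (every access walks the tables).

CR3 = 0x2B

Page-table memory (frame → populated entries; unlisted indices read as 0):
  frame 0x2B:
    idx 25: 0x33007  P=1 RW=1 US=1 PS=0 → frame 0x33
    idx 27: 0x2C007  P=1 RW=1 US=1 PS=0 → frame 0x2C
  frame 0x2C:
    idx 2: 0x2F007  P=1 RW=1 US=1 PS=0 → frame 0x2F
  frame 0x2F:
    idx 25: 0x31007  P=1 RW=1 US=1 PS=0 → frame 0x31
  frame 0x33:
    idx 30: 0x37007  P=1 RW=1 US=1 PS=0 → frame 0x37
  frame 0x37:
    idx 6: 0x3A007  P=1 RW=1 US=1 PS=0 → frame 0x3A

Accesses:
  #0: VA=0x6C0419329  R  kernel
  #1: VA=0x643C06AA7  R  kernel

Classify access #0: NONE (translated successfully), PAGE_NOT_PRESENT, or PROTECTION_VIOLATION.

Trace:
#0 VA=0x6C0419329 (r,kernel):
  L0 @0x2B[27] → 0x2C007  P=1,RW=1,US=1,PS=0
  L1 @0x2C[2] → 0x2F007  P=1,RW=1,US=1,PS=0
  L2 @0x2F[25] → 0x31007  P=1,RW=1,US=1,PS=0
  → PA=0x31329  (3 entries read)
#1 VA=0x643C06AA7 (r,kernel):
  L0 @0x2B[25] → 0x33007  P=1,RW=1,US=1,PS=0
  L1 @0x33[30] → 0x37007  P=1,RW=1,US=1,PS=0
  L2 @0x37[6] → 0x3A007  P=1,RW=1,US=1,PS=0
  → PA=0x3AAA7  (3 entries read)

Access #0 fault: NONE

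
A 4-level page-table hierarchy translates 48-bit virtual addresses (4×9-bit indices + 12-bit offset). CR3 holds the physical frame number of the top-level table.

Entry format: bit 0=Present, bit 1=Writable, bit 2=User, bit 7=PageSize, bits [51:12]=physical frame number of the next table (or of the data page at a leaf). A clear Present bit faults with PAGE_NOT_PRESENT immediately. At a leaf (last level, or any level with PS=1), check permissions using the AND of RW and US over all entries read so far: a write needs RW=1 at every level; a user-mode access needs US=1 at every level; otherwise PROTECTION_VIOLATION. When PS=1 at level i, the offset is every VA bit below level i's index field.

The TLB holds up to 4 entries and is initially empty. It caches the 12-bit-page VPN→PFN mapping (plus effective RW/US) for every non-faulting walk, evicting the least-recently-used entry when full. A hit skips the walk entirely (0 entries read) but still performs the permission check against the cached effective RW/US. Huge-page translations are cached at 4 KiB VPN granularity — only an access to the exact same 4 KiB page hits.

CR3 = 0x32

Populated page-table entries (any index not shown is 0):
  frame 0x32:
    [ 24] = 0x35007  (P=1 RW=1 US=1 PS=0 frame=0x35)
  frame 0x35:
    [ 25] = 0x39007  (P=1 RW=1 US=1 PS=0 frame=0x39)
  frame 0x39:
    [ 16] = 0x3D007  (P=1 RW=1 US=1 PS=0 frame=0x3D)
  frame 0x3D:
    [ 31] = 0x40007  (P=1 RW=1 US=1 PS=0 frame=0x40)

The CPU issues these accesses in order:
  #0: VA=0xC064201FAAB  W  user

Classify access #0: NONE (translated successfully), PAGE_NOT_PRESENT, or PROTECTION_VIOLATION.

Trace:
#0 VA=0xC064201FAAB (w,user):
  [0] read 0x32 idx=24: raw=0x35007 flags P=1 W=1 U=1 S=0
  [1] read 0x35 idx=25: raw=0x39007 flags P=1 W=1 U=1 S=0
  [2] read 0x39 idx=16: raw=0x3D007 flags P=1 W=1 U=1 S=0
  [3] read 0x3D idx=31: raw=0x40007 flags P=1 W=1 U=1 S=0
  → PA=0x40AAB  (4 entries read)

Access #0 fault: NONE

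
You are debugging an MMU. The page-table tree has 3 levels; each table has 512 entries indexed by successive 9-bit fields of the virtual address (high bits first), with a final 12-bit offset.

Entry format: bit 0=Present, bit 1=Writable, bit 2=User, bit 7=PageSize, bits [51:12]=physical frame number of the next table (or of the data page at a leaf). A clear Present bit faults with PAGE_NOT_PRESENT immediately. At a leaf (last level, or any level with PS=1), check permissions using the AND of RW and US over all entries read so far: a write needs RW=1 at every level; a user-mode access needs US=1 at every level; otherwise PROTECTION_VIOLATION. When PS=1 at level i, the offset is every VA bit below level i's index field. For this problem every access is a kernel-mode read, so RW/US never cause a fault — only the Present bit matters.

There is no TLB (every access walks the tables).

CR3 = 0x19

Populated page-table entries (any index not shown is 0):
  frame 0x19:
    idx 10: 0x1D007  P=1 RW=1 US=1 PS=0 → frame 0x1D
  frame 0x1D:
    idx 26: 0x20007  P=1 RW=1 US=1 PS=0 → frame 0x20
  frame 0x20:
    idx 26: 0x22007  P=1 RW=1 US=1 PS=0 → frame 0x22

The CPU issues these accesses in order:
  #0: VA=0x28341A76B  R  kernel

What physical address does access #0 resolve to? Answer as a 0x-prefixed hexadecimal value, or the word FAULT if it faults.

Walk each access:
#0 VA=0x28341A76B (r,kernel):
  lvl0: tbl 0x19, slot 10 ⇒ 0x1D007 (P1/RW1/US1/PS0)
  lvl1: tbl 0x1D, slot 26 ⇒ 0x20007 (P1/RW1/US1/PS0)
  lvl2: tbl 0x20, slot 26 ⇒ 0x22007 (P1/RW1/US1/PS0)
  → PA=0x2276B  (3 entries read)

Access #0 PA: 0x2276B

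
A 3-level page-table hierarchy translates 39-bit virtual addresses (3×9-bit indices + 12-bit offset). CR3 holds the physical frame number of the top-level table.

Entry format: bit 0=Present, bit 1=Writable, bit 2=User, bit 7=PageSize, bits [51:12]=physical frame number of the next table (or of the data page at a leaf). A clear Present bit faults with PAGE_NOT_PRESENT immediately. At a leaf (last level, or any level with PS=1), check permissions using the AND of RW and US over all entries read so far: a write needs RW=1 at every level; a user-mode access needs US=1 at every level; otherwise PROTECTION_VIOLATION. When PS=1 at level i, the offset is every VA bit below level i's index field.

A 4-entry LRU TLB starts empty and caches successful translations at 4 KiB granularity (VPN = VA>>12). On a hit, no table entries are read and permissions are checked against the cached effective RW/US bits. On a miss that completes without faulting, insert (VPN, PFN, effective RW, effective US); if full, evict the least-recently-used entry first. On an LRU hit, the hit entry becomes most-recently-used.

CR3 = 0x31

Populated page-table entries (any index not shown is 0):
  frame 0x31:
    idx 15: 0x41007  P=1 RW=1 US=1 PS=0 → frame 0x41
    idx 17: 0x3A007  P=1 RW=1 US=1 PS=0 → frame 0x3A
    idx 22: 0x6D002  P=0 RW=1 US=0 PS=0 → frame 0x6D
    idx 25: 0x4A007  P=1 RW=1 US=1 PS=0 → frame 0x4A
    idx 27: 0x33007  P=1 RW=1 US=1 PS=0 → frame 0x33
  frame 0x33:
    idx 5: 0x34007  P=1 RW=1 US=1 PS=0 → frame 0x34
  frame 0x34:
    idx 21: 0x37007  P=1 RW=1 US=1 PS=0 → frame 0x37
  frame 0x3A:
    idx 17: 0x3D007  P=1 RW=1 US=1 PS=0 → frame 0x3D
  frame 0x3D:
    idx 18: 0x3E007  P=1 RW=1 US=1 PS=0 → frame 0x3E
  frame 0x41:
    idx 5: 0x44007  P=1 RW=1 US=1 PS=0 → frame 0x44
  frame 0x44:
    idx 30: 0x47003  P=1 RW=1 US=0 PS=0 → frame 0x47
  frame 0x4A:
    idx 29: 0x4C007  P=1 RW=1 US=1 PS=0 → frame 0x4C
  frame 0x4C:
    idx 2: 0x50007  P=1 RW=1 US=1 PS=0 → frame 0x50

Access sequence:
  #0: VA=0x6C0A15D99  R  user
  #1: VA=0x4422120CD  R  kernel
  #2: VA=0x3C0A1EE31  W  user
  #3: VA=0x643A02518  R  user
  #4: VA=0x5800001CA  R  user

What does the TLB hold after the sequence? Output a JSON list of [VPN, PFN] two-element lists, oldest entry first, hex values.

Per-access translation:
#0 VA=0x6C0A15D99 (r,user):
  L0: frame=0x31 idx=27 entry=0x33007 [P=1 RW=1 US=1 PS=0]
  L1: frame=0x33 idx=5 entry=0x34007 [P=1 RW=1 US=1 PS=0]
  L2: frame=0x34 idx=21 entry=0x37007 [P=1 RW=1 US=1 PS=0]
  ⇒ phys 0x37D99  [3 reads]
#1 VA=0x4422120CD (r,kernel):
  L0: frame=0x31 idx=17 entry=0x3A007 [P=1 RW=1 US=1 PS=0]
  L1: frame=0x3A idx=17 entry=0x3D007 [P=1 RW=1 US=1 PS=0]
  L2: frame=0x3D idx=18 entry=0x3E007 [P=1 RW=1 US=1 PS=0]
  ⇒ phys 0x3E0CD  [3 reads]
#2 VA=0x3C0A1EE31 (w,user):
  L0: frame=0x31 idx=15 entry=0x41007 [P=1 RW=1 US=1 PS=0]
  L1: frame=0x41 idx=5 entry=0x44007 [P=1 RW=1 US=1 PS=0]
  L2: frame=0x44 idx=30 entry=0x47003 [P=1 RW=1 US=0 PS=0]
  → PROTECTION_VIOLATION  (3 entries read)
#3 VA=0x643A02518 (r,user):
  L0: frame=0x31 idx=25 entry=0x4A007 [P=1 RW=1 US=1 PS=0]
  L1: frame=0x4A idx=29 entry=0x4C007 [P=1 RW=1 US=1 PS=0]
  L2: frame=0x4C idx=2 entry=0x50007 [P=1 RW=1 US=1 PS=0]
  ⇒ phys 0x50518  [3 reads]
#4 VA=0x5800001CA (r,user):
  L0: frame=0x31 idx=22 entry=0x6D002 [P=0 RW=1 US=0 PS=0]
  → PAGE_NOT_PRESENT  (1 entries read)

TLB: [["0x6C0A15", "0x37"], ["0x442212", "0x3E"], ["0x643A02", "0x50"]]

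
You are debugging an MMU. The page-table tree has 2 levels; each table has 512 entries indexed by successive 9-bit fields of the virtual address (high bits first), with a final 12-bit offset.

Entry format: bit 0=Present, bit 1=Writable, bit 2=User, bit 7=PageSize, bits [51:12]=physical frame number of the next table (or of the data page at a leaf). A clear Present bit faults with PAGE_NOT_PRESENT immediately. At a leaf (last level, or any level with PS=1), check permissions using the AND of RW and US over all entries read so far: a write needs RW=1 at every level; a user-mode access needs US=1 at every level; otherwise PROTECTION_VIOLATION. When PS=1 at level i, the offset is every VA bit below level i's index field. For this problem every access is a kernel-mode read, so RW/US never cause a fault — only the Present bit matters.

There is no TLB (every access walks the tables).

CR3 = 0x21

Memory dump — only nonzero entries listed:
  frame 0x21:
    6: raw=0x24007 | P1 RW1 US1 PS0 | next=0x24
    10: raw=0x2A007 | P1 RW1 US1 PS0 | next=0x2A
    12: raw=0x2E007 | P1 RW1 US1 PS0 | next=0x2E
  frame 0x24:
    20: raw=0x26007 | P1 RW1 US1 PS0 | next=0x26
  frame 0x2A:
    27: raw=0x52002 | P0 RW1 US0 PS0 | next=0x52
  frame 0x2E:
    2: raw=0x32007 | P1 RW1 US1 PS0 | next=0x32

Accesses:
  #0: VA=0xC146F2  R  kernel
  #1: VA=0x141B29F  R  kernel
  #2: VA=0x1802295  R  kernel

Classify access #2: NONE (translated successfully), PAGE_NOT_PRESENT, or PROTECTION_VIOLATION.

Trace:
#0 VA=0xC146F2 (r,kernel):
  [0] read 0x21 idx=6: raw=0x24007 flags P=1 W=1 U=1 S=0
  [1] read 0x24 idx=20: raw=0x26007 flags P=1 W=1 U=1 S=0
  ✓ 0x266F2  — 2 lookups
#1 VA=0x141B29F (r,kernel):
  [0] read 0x21 idx=10: raw=0x2A007 flags P=1 W=1 U=1 S=0
  [1] read 0x2A idx=27: raw=0x52002 flags P=0 W=1 U=0 S=0
  → PAGE_NOT_PRESENT  (2 entries read)
#2 VA=0x1802295 (r,kernel):
  [0] read 0x21 idx=12: raw=0x2E007 flags P=1 W=1 U=1 S=0
  [1] read 0x2E idx=2: raw=0x32007 flags P=1 W=1 U=1 S=0
  ✓ 0x32295  — 2 lookups

Access #2 fault: NONE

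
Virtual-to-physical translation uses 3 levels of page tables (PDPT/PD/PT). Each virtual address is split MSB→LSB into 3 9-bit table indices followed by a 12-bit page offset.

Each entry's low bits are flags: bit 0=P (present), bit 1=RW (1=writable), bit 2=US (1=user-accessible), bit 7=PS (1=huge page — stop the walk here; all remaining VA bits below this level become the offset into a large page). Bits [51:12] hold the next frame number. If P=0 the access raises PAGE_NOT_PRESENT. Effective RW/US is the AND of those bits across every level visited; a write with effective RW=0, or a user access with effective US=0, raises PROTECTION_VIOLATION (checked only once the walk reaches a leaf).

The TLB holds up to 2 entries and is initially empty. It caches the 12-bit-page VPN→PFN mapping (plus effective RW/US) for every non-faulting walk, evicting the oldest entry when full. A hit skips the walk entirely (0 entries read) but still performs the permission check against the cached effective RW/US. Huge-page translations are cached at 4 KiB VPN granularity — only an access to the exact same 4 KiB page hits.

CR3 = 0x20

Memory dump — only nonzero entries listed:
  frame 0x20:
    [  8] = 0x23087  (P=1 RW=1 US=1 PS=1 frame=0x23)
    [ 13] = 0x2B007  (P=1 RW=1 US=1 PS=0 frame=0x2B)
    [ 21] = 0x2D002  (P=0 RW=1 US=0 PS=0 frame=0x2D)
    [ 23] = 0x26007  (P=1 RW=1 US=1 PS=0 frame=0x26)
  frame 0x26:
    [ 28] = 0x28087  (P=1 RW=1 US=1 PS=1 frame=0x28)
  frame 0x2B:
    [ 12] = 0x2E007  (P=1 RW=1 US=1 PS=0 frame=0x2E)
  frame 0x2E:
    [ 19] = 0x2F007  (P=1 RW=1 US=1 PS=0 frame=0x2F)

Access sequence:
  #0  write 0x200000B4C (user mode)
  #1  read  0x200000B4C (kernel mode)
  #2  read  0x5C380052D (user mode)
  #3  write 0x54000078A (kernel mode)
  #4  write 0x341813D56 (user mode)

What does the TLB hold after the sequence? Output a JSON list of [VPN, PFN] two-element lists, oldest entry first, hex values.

Per-access translation:
#0 VA=0x200000B4C (w,user):
  [0] read 0x20 idx=8: raw=0x23087 flags P=1 W=1 U=1 S=1
  ✓ 0x23B4C (huge @L0)  — 1 lookups
#1 VA=0x200000B4C (r,kernel):
  TLB hit vpn=0x200000 → PA=0x23B4C
#2 VA=0x5C380052D (r,user):
  [0] read 0x20 idx=23: raw=0x26007 flags P=1 W=1 U=1 S=0
  [1] read 0x26 idx=28: raw=0x28087 flags P=1 W=1 U=1 S=1
  ✓ 0x2852D (huge @L1)  — 2 lookups
#3 VA=0x54000078A (w,kernel):
  [0] read 0x20 idx=21: raw=0x2D002 flags P=0 W=1 U=0 S=0
  ⇒ fault: PAGE_NOT_PRESENT  — 1 lookups
#4 VA=0x341813D56 (w,user):
  [0] read 0x20 idx=13: raw=0x2B007 flags P=1 W=1 U=1 S=0
  [1] read 0x2B idx=12: raw=0x2E007 flags P=1 W=1 U=1 S=0
  [2] read 0x2E idx=19: raw=0x2F007 flags P=1 W=1 U=1 S=0
  ✓ 0x2FD56  — 3 lookups

TLB: [["0x5C3800", "0x28"], ["0x341813", "0x2F"]]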